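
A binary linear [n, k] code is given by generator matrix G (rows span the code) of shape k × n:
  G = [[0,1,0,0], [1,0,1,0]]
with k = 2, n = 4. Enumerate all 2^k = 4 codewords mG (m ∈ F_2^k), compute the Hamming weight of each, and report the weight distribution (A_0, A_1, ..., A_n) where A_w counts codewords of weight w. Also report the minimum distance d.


Weight distribution: A_0 = 1, A_1 = 1, A_2 = 1, A_3 = 1. Minimum distance d = 1.

Enumerate all 2^2 = 4 messages m ∈ F_2^2.
For each, compute codeword c = mG in F_2^4, then tally its weight.
  m = 00 → c = 0000, weight = 0.
  m = 10 → c = 0100, weight = 1.
  m = 01 → c = 1010, weight = 2.
  m = 11 → c = 1110, weight = 3.
Tally weights:
  weight 0: 1 codewords.
  weight 1: 1 codewords.
  weight 2: 1 codewords.
  weight 3: 1 codewords.
Minimum distance d = smallest w > 0 with A_w > 0 = 1.
Sanity: Σ A_w = 4 = 2^2 = 4 ✓.


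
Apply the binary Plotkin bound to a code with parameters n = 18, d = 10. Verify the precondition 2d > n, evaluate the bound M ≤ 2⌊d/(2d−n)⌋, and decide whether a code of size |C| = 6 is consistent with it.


Plotkin bound M ≤ 10; given |C| = 6 ≤ bound (satisfied).

Check applicability: 2d = 20, n = 18.
2d − n = 2 > 0, so Plotkin applies.
Compute d/(2d−n) = 10/2 ≈ 5.0000.
⌊d/(2d−n)⌋ = 5.
Plotkin bound: M ≤ 2·5 = 10.
Given |C| = 6, check: satisfied.
This |C| is below the Plotkin bound.


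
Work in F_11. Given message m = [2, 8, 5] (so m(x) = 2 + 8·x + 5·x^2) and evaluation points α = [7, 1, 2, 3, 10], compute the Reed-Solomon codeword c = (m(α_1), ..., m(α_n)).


c = [6, 4, 5, 5, 10]

Message polynomial: m(x) = 2 + 8·x + 5·x^2 (mod 11).
For each evaluation point α_i, compute m(α_i) mod 11:
  α_1 = 7: Horner steps 5 → 10 → 6, so m(7) = 6.
  α_2 = 1: Horner steps 5 → 2 → 4, so m(1) = 4.
  α_3 = 2: Horner steps 5 → 7 → 5, so m(2) = 5.
  α_4 = 3: Horner steps 5 → 1 → 5, so m(3) = 5.
  α_5 = 10: Horner steps 5 → 3 → 10, so m(10) = 10.
Codeword c = [6, 4, 5, 5, 10] ∈ F_11^5.


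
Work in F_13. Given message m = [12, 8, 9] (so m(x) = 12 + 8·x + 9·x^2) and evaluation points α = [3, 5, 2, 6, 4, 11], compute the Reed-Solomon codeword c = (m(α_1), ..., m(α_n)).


c = [0, 4, 12, 7, 6, 6]

Message polynomial: m(x) = 12 + 8·x + 9·x^2 (mod 13).
For each evaluation point α_i, compute m(α_i) mod 13:
  α_1 = 3: Horner steps 9 → 9 → 0, so m(3) = 0.
  α_2 = 5: Horner steps 9 → 1 → 4, so m(5) = 4.
  α_3 = 2: Horner steps 9 → 0 → 12, so m(2) = 12.
  α_4 = 6: Horner steps 9 → 10 → 7, so m(6) = 7.
  α_5 = 4: Horner steps 9 → 5 → 6, so m(4) = 6.
  α_6 = 11: Horner steps 9 → 3 → 6, so m(11) = 6.
Codeword c = [0, 4, 12, 7, 6, 6] ∈ F_13^6.


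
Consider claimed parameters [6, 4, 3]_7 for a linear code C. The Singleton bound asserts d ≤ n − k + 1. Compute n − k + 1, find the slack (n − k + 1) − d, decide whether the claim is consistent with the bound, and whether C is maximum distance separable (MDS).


Singleton RHS = n − k + 1 = 3, slack = 0, bound satisfied, MDS.

Singleton bound: d ≤ n − k + 1.
Here n = 6, k = 4, so n − k + 1 = 3.
Given d = 3, check d ≤ 3: YES.
Slack = (n − k + 1) − d = 0.
The code is MDS (slack = 0).
Description: the claimed parameters are [6, 4, 3]_7; such a code would be MDS (meets Singleton bound).


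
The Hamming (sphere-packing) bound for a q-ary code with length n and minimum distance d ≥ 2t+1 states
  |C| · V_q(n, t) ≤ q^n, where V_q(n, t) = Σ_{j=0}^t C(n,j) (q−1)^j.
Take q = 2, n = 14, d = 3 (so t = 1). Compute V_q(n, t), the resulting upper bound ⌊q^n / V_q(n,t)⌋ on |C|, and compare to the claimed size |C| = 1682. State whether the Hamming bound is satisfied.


V_q(n, t) = 15, q^n = 16384, Hamming bound = 1092, |C| = 1682 > bound (violated).

Step 1: Compute V_q(n, t) = Σ_{j=0}^1 C(n, j) (q−1)^j.
  j = 0: C(14,0)·(1)^0 = 1·1 = 1.
  j = 1: C(14,1)·(1)^1 = 14·1 = 14.
  V_q(n, t) = 1 + 14 = 15.
Step 2: q^n = 2^14 = 16384.
Step 3: Hamming bound ⌊q^n / V_q(n,t)⌋ = ⌊16384/15⌋ = 1092.
Step 4: Compare |C| = 1682 to 1092: violated.
The claimed |C| lies above the Hamming bound, so no 2-ary code of length 14 with d ≥ 3 can have 1682 codewords.


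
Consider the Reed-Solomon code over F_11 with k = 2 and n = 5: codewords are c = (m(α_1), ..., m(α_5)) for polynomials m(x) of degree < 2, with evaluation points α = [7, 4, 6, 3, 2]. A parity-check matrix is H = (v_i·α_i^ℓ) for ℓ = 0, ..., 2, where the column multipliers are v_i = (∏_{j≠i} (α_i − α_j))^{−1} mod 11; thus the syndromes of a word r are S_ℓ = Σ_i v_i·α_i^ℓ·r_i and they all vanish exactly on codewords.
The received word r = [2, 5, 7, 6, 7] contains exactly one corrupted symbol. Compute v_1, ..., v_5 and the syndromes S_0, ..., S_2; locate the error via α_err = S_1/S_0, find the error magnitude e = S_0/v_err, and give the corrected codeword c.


S = (9, 10, 5), error at position 3, error magnitude e = 4, c = [2, 5, 3, 6, 7].

Step 1: column multipliers v_i = (∏_{j≠i}(α_i − α_j))^{−1} mod 11.
  i = 1 (α = 7): (7−4)(7−6)(7−3)(7−2) = 3·1·4·5 = 60 ≡ 5, so v_1 = 5^{−1} = 9 (mod 11).
  i = 2 (α = 4): (4−7)(4−6)(4−3)(4−2) = (−3)·(−2)·1·2 = 12 ≡ 1, so v_2 = 1^{−1} = 1 (mod 11).
  i = 3 (α = 6): (6−7)(6−4)(6−3)(6−2) = (−1)·2·3·4 = −24 ≡ 9, so v_3 = 9^{−1} = 5 (mod 11).
  i = 4 (α = 3): (3−7)(3−4)(3−6)(3−2) = (−4)·(−1)·(−3)·1 = −12 ≡ 10, so v_4 = 10^{−1} = 10 (mod 11).
  i = 5 (α = 2): (2−7)(2−4)(2−6)(2−3) = (−5)·(−2)·(−4)·(−1) = 40 ≡ 7, so v_5 = 7^{−1} = 8 (mod 11).
  v = [9, 1, 5, 10, 8].
Step 2: syndromes of r = [2, 5, 7, 6, 7] (all sums mod 11).
  S_0 = Σ v_i r_i = 9·2 + 1·5 + 5·7 + 10·6 + 8·7 = 174 ≡ 9.
  S_1 = Σ v_i α_i r_i = 9·7·2 + 1·4·5 + 5·6·7 + 10·3·6 + 8·2·7 = 648 ≡ 10.
  α_i^2 mod 11 = [5, 5, 3, 9, 4].
  S_2 = Σ v_i α_i^2 r_i = 9·5·2 + 1·5·5 + 5·3·7 + 10·9·6 + 8·4·7 = 984 ≡ 5.
  S = (9, 10, 5) ≠ 0, so r is not a codeword (an error is present).
Step 3: locate the error. For a single error e at position i, S_ℓ = v_i·e·α_i^ℓ, so α_err = S_1/S_0.
  S_0^{−1} = 9^{−1} = 5 (mod 11), so α_err = 10·5 = 50 ≡ 6 = α_3. Error position i = 3.
  Consistency check: S_2/S_1 = 5·10 = 50 ≡ 6 = α_err ✓ (single-error assumption holds).
Step 4: error magnitude e = S_0/v_3 = S_0·∏_{j≠3}(α_3 − α_j) = 9·9 = 81 ≡ 4 (mod 11).
Step 5: correct position 3: c_3 = r_3 − e = 7 − 4 ≡ 3 (mod 11). Hence c = [2, 5, 3, 6, 7].
  Check: interpolating c through the α_i gives m(x) = 9 + 10·x (degree < 2) with m(α_i) = c_i for every i, so c is indeed a codeword.


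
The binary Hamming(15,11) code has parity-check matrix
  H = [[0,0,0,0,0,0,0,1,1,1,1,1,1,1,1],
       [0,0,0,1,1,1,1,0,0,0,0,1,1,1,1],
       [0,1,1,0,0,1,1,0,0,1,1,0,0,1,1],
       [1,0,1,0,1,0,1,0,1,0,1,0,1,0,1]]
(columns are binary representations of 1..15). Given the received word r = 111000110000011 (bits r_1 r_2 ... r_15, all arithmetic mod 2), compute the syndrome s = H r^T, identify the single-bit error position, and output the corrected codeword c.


s = (1, 1, 1, 0)^T, error position = 14, corrected codeword c = 111000110000001

Compute s = H r^T mod 2 one row at a time:
  s_1 = 1 + 0 + 0 + 0 + 0 + 0 + 1 + 1 = 3 ≡ 1 (mod 2).
  s_2 = 0 + 0 + 0 + 1 + 0 + 0 + 1 + 1 = 3 ≡ 1 (mod 2).
  s_3 = 1 + 1 + 0 + 1 + 0 + 0 + 1 + 1 = 5 ≡ 1 (mod 2).
  s_4 = 1 + 1 + 0 + 1 + 0 + 0 + 0 + 1 = 4 ≡ 0 (mod 2).
s = (1, 1, 1, 0)^T — this equals column 14 of H (binary 1110), so error is at position 14.
Correct: flip bit 14 of r = 111000110000011 to get c = 111000110000001.


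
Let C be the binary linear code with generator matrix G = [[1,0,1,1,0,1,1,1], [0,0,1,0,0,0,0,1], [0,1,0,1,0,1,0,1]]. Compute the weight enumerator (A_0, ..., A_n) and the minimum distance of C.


Weight distribution: A_0 = 1, A_2 = 1, A_4 = 5, A_6 = 1. Minimum distance d = 2.

Enumerate all 2^3 = 8 messages m ∈ F_2^3.
For each, compute codeword c = mG in F_2^8, then tally its weight.
  m = 000 → c = 00000000, weight = 0.
  m = 100 → c = 10110111, weight = 6.
  m = 010 → c = 00100001, weight = 2.
  m = 110 → c = 10010110, weight = 4.
  m = 001 → c = 01010101, weight = 4.
  m = 101 → c = 11100010, weight = 4.
  m = 011 → c = 01110100, weight = 4.
  m = 111 → c = 11000011, weight = 4.
Tally weights:
  weight 0: 1 codewords.
  weight 2: 1 codewords.
  weight 4: 5 codewords.
  weight 6: 1 codewords.
Minimum distance d = smallest w > 0 with A_w > 0 = 2.
Sanity: Σ A_w = 8 = 2^3 = 8 ✓.


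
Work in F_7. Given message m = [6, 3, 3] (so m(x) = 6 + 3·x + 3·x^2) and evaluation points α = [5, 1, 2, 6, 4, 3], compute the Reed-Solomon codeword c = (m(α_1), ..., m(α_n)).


c = [5, 5, 3, 6, 3, 0]

Message polynomial: m(x) = 6 + 3·x + 3·x^2 (mod 7).
For each evaluation point α_i, compute m(α_i) mod 7:
  α_1 = 5: Horner steps 3 → 4 → 5, so m(5) = 5.
  α_2 = 1: Horner steps 3 → 6 → 5, so m(1) = 5.
  α_3 = 2: Horner steps 3 → 2 → 3, so m(2) = 3.
  α_4 = 6: Horner steps 3 → 0 → 6, so m(6) = 6.
  α_5 = 4: Horner steps 3 → 1 → 3, so m(4) = 3.
  α_6 = 3: Horner steps 3 → 5 → 0, so m(3) = 0.
Codeword c = [5, 5, 3, 6, 3, 0] ∈ F_7^6.


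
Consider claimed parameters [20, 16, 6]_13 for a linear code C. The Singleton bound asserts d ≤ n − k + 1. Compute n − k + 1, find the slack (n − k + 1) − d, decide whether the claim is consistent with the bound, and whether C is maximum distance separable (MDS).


Singleton RHS = n − k + 1 = 5, slack = -1, bound violated (no such code; not MDS).

Singleton bound: d ≤ n − k + 1.
Here n = 20, k = 16, so n − k + 1 = 5.
Given d = 6, check d ≤ 5: NO.
Slack = (n − k + 1) − d = -1.
The slack is negative: d = 6 exceeds n − k + 1 = 5 by 1, so the Singleton bound is violated and no linear [20, 16, 6]_13 code can exist. In particular it is not MDS (MDS requires d = n − k + 1 exactly).
Description: the claimed parameters are [20, 16, 6]_13; such a code would be impossible (violates the Singleton bound).


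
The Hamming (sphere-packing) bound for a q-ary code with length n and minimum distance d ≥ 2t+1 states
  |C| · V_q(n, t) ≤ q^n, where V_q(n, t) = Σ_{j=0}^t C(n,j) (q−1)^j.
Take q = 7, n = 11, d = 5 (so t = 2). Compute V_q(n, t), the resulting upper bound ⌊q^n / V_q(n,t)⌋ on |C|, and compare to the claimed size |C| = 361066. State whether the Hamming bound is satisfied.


V_q(n, t) = 2047, q^n = 1977326743, Hamming bound = 965963, |C| = 361066 ≤ bound (satisfied).

Step 1: Compute V_q(n, t) = Σ_{j=0}^2 C(n, j) (q−1)^j.
  j = 0: C(11,0)·(6)^0 = 1·1 = 1.
  j = 1: C(11,1)·(6)^1 = 11·6 = 66.
  j = 2: C(11,2)·(6)^2 = 55·36 = 1980.
  V_q(n, t) = 1 + 66 + 1980 = 2047.
Step 2: q^n = 7^11 = 1977326743.
Step 3: Hamming bound ⌊q^n / V_q(n,t)⌋ = ⌊1977326743/2047⌋ = 965963.
Step 4: Compare |C| = 361066 to 965963: satisfied.
The claimed |C| lies below the Hamming bound.


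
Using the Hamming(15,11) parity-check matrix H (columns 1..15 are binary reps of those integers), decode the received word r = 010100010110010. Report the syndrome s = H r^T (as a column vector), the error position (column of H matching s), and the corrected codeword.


s = (0, 0, 0, 1)^T, error position = 1, corrected codeword c = 110100010110010

Compute s = H r^T mod 2 one row at a time:
  s_1 = 1 + 0 + 1 + 1 + 0 + 0 + 1 + 0 = 4 ≡ 0 (mod 2).
  s_2 = 1 + 0 + 0 + 0 + 0 + 0 + 1 + 0 = 2 ≡ 0 (mod 2).
  s_3 = 1 + 0 + 0 + 0 + 1 + 1 + 1 + 0 = 4 ≡ 0 (mod 2).
  s_4 = 0 + 0 + 0 + 0 + 0 + 1 + 0 + 0 = 1 ≡ 1 (mod 2).
s = (0, 0, 0, 1)^T — this equals column 1 of H (binary 0001), so error is at position 1.
Correct: flip bit 1 of r = 010100010110010 to get c = 110100010110010.


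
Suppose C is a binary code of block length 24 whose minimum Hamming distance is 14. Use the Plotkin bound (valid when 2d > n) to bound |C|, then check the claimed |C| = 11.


Plotkin bound M ≤ 6; given |C| = 11 > bound (violated).

Check applicability: 2d = 28, n = 24.
2d − n = 4 > 0, so Plotkin applies.
Compute d/(2d−n) = 14/4 ≈ 3.5000.
⌊d/(2d−n)⌋ = 3.
Plotkin bound: M ≤ 2·3 = 6.
Given |C| = 11, check: VIOLATED.
This |C| is above the Plotkin bound, so no binary code with n = 24, d = 14 and 11 codewords exists.


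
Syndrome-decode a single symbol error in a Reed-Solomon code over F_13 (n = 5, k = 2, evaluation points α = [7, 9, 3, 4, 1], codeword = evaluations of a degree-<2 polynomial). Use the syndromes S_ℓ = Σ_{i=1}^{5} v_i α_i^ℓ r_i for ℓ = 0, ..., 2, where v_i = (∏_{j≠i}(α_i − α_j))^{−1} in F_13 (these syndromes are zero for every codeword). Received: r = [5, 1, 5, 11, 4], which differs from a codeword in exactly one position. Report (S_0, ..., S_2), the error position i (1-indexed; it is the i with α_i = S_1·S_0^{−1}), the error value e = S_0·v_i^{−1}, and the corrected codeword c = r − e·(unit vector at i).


S = (11, 7, 8), error at position 3, error magnitude e = 5, c = [5, 1, 0, 11, 4].

Step 1: column multipliers v_i = (∏_{j≠i}(α_i − α_j))^{−1} mod 13.
  i = 1 (α = 7): (7−9)(7−3)(7−4)(7−1) = (−2)·4·3·6 = −144 ≡ 12, so v_1 = 12^{−1} = 12 (mod 13).
  i = 2 (α = 9): (9−7)(9−3)(9−4)(9−1) = 2·6·5·8 = 480 ≡ 12, so v_2 = 12^{−1} = 12 (mod 13).
  i = 3 (α = 3): (3−7)(3−9)(3−4)(3−1) = (−4)·(−6)·(−1)·2 = −48 ≡ 4, so v_3 = 4^{−1} = 10 (mod 13).
  i = 4 (α = 4): (4−7)(4−9)(4−3)(4−1) = (−3)·(−5)·1·3 = 45 ≡ 6, so v_4 = 6^{−1} = 11 (mod 13).
  i = 5 (α = 1): (1−7)(1−9)(1−3)(1−4) = (−6)·(−8)·(−2)·(−3) = 288 ≡ 2, so v_5 = 2^{−1} = 7 (mod 13).
  v = [12, 12, 10, 11, 7].
Step 2: syndromes of r = [5, 1, 5, 11, 4] (all sums mod 13).
  S_0 = Σ v_i r_i = 12·5 + 12·1 + 10·5 + 11·11 + 7·4 = 271 ≡ 11.
  S_1 = Σ v_i α_i r_i = 12·7·5 + 12·9·1 + 10·3·5 + 11·4·11 + 7·1·4 = 1190 ≡ 7.
  α_i^2 mod 13 = [10, 3, 9, 3, 1].
  S_2 = Σ v_i α_i^2 r_i = 12·10·5 + 12·3·1 + 10·9·5 + 11·3·11 + 7·1·4 = 1477 ≡ 8.
  S = (11, 7, 8) ≠ 0, so r is not a codeword (an error is present).
Step 3: locate the error. For a single error e at position i, S_ℓ = v_i·e·α_i^ℓ, so α_err = S_1/S_0.
  S_0^{−1} = 11^{−1} = 6 (mod 13), so α_err = 7·6 = 42 ≡ 3 = α_3. Error position i = 3.
  Consistency check: S_2/S_1 = 8·2 = 16 ≡ 3 = α_err ✓ (single-error assumption holds).
Step 4: error magnitude e = S_0/v_3 = S_0·∏_{j≠3}(α_3 − α_j) = 11·4 = 44 ≡ 5 (mod 13).
Step 5: correct position 3: c_3 = r_3 − e = 5 − 5 ≡ 0 (mod 13). Hence c = [5, 1, 0, 11, 4].
  Check: interpolating c through the α_i gives m(x) = 6 + 11·x (degree < 2) with m(α_i) = c_i for every i, so c is indeed a codeword.


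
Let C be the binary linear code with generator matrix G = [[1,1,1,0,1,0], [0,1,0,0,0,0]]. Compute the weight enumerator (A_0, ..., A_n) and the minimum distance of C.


Weight distribution: A_0 = 1, A_1 = 1, A_3 = 1, A_4 = 1. Minimum distance d = 1.

Enumerate all 2^2 = 4 messages m ∈ F_2^2.
For each, compute codeword c = mG in F_2^6, then tally its weight.
  m = 00 → c = 000000, weight = 0.
  m = 10 → c = 111010, weight = 4.
  m = 01 → c = 010000, weight = 1.
  m = 11 → c = 101010, weight = 3.
Tally weights:
  weight 0: 1 codewords.
  weight 1: 1 codewords.
  weight 3: 1 codewords.
  weight 4: 1 codewords.
Minimum distance d = smallest w > 0 with A_w > 0 = 1.
Sanity: Σ A_w = 4 = 2^2 = 4 ✓.


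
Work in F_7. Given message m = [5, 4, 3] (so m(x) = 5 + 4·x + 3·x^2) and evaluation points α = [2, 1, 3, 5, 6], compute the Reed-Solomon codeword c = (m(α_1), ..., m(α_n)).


c = [4, 5, 2, 2, 4]

Message polynomial: m(x) = 5 + 4·x + 3·x^2 (mod 7).
For each evaluation point α_i, compute m(α_i) mod 7:
  α_1 = 2: Horner steps 3 → 3 → 4, so m(2) = 4.
  α_2 = 1: Horner steps 3 → 0 → 5, so m(1) = 5.
  α_3 = 3: Horner steps 3 → 6 → 2, so m(3) = 2.
  α_4 = 5: Horner steps 3 → 5 → 2, so m(5) = 2.
  α_5 = 6: Horner steps 3 → 1 → 4, so m(6) = 4.
Codeword c = [4, 5, 2, 2, 4] ∈ F_7^5.


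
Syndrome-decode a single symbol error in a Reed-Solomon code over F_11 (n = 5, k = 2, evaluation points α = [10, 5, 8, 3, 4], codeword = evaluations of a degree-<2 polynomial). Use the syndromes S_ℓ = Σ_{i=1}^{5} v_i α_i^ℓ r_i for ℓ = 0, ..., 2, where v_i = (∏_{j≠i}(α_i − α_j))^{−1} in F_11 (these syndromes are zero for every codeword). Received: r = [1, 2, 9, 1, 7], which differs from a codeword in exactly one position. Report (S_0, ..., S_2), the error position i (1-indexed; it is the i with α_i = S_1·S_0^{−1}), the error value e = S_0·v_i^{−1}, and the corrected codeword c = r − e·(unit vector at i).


S = (1, 10, 1), error at position 1, error magnitude e = 2, c = [10, 2, 9, 1, 7].

Step 1: column multipliers v_i = (∏_{j≠i}(α_i − α_j))^{−1} mod 11.
  i = 1 (α = 10): (10−5)(10−8)(10−3)(10−4) = 5·2·7·6 = 420 ≡ 2, so v_1 = 2^{−1} = 6 (mod 11).
  i = 2 (α = 5): (5−10)(5−8)(5−3)(5−4) = (−5)·(−3)·2·1 = 30 ≡ 8, so v_2 = 8^{−1} = 7 (mod 11).
  i = 3 (α = 8): (8−10)(8−5)(8−3)(8−4) = (−2)·3·5·4 = −120 ≡ 1, so v_3 = 1^{−1} = 1 (mod 11).
  i = 4 (α = 3): (3−10)(3−5)(3−8)(3−4) = (−7)·(−2)·(−5)·(−1) = 70 ≡ 4, so v_4 = 4^{−1} = 3 (mod 11).
  i = 5 (α = 4): (4−10)(4−5)(4−8)(4−3) = (−6)·(−1)·(−4)·1 = −24 ≡ 9, so v_5 = 9^{−1} = 5 (mod 11).
  v = [6, 7, 1, 3, 5].
Step 2: syndromes of r = [1, 2, 9, 1, 7] (all sums mod 11).
  S_0 = Σ v_i r_i = 6·1 + 7·2 + 1·9 + 3·1 + 5·7 = 67 ≡ 1.
  S_1 = Σ v_i α_i r_i = 6·10·1 + 7·5·2 + 1·8·9 + 3·3·1 + 5·4·7 = 351 ≡ 10.
  α_i^2 mod 11 = [1, 3, 9, 9, 5].
  S_2 = Σ v_i α_i^2 r_i = 6·1·1 + 7·3·2 + 1·9·9 + 3·9·1 + 5·5·7 = 331 ≡ 1.
  S = (1, 10, 1) ≠ 0, so r is not a codeword (an error is present).
Step 3: locate the error. For a single error e at position i, S_ℓ = v_i·e·α_i^ℓ, so α_err = S_1/S_0.
  S_0^{−1} = 1^{−1} = 1 (mod 11), so α_err = 10·1 = 10 ≡ 10 = α_1. Error position i = 1.
  Consistency check: S_2/S_1 = 1·10 = 10 ≡ 10 = α_err ✓ (single-error assumption holds).
Step 4: error magnitude e = S_0/v_1 = S_0·∏_{j≠1}(α_1 − α_j) = 1·2 = 2 ≡ 2 (mod 11).
Step 5: correct position 1: c_1 = r_1 − e = 1 − 2 ≡ 10 (mod 11). Hence c = [10, 2, 9, 1, 7].
  Check: interpolating c through the α_i gives m(x) = 5 + 6·x (degree < 2) with m(α_i) = c_i for every i, so c is indeed a codeword.


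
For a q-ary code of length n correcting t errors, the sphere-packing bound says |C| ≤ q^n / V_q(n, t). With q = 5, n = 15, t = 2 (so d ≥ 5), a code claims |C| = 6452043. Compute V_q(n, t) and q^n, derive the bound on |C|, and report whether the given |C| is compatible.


V_q(n, t) = 1741, q^n = 30517578125, Hamming bound = 17528764, |C| = 6452043 ≤ bound (satisfied).

Step 1: Compute V_q(n, t) = Σ_{j=0}^2 C(n, j) (q−1)^j.
  j = 0: C(15,0)·(4)^0 = 1·1 = 1.
  j = 1: C(15,1)·(4)^1 = 15·4 = 60.
  j = 2: C(15,2)·(4)^2 = 105·16 = 1680.
  V_q(n, t) = 1 + 60 + 1680 = 1741.
Step 2: q^n = 5^15 = 30517578125.
Step 3: Hamming bound ⌊q^n / V_q(n,t)⌋ = ⌊30517578125/1741⌋ = 17528764.
Step 4: Compare |C| = 6452043 to 17528764: satisfied.
The claimed |C| lies below the Hamming bound.


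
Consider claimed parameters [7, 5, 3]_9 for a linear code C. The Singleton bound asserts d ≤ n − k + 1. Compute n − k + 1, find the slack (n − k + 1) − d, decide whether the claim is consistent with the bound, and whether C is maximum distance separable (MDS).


Singleton RHS = n − k + 1 = 3, slack = 0, bound satisfied, MDS.

Singleton bound: d ≤ n − k + 1.
Here n = 7, k = 5, so n − k + 1 = 3.
Given d = 3, check d ≤ 3: YES.
Slack = (n − k + 1) − d = 0.
The code is MDS (slack = 0).
Description: the claimed parameters are [7, 5, 3]_9; such a code would be MDS (meets Singleton bound).


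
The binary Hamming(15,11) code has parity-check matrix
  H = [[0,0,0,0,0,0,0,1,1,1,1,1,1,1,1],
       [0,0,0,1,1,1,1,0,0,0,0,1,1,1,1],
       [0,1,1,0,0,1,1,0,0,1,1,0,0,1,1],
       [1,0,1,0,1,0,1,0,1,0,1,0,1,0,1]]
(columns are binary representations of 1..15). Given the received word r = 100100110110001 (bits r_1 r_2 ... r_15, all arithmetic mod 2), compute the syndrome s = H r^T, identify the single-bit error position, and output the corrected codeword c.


s = (0, 1, 0, 0)^T, error position = 4, corrected codeword c = 100000110110001

Compute s = H r^T mod 2 one row at a time:
  s_1 = 1 + 0 + 1 + 1 + 0 + 0 + 0 + 1 = 4 ≡ 0 (mod 2).
  s_2 = 1 + 0 + 0 + 1 + 0 + 0 + 0 + 1 = 3 ≡ 1 (mod 2).
  s_3 = 0 + 0 + 0 + 1 + 1 + 1 + 0 + 1 = 4 ≡ 0 (mod 2).
  s_4 = 1 + 0 + 0 + 1 + 0 + 1 + 0 + 1 = 4 ≡ 0 (mod 2).
s = (0, 1, 0, 0)^T — this equals column 4 of H (binary 0100), so error is at position 4.
Correct: flip bit 4 of r = 100100110110001 to get c = 100000110110001.


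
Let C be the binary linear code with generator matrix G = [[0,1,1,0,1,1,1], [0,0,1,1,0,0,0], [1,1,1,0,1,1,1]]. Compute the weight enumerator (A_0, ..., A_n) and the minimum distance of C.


Weight distribution: A_0 = 1, A_1 = 1, A_2 = 1, A_3 = 1, A_5 = 2, A_6 = 2. Minimum distance d = 1.

Enumerate all 2^3 = 8 messages m ∈ F_2^3.
For each, compute codeword c = mG in F_2^7, then tally its weight.
  m = 000 → c = 0000000, weight = 0.
  m = 100 → c = 0110111, weight = 5.
  m = 010 → c = 0011000, weight = 2.
  m = 110 → c = 0101111, weight = 5.
  m = 001 → c = 1110111, weight = 6.
  m = 101 → c = 1000000, weight = 1.
  m = 011 → c = 1101111, weight = 6.
  m = 111 → c = 1011000, weight = 3.
Tally weights:
  weight 0: 1 codewords.
  weight 1: 1 codewords.
  weight 2: 1 codewords.
  weight 3: 1 codewords.
  weight 5: 2 codewords.
  weight 6: 2 codewords.
Minimum distance d = smallest w > 0 with A_w > 0 = 1.
Sanity: Σ A_w = 8 = 2^3 = 8 ✓.


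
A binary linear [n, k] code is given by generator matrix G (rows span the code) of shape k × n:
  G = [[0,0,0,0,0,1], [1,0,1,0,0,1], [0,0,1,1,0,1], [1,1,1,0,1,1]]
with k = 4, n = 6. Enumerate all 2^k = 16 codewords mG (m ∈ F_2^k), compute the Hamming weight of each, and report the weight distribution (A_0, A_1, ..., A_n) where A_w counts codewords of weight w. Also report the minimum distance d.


Weight distribution: A_0 = 1, A_1 = 1, A_2 = 4, A_3 = 4, A_4 = 3, A_5 = 3. Minimum distance d = 1.

Enumerate all 2^4 = 16 messages m ∈ F_2^4.
For each, compute codeword c = mG in F_2^6, then tally its weight.
  m = 0000 → c = 000000, weight = 0.
  m = 1000 → c = 000001, weight = 1.
  m = 0100 → c = 101001, weight = 3.
  m = 1100 → c = 101000, weight = 2.
  m = 0010 → c = 001101, weight = 3.
  m = 1010 → c = 001100, weight = 2.
  m = 0110 → c = 100100, weight = 2.
  m = 1110 → c = 100101, weight = 3.
  m = 0001 → c = 111011, weight = 5.
  m = 1001 → c = 111010, weight = 4.
  m = 0101 → c = 010010, weight = 2.
  m = 1101 → c = 010011, weight = 3.
  m = 0011 → c = 110110, weight = 4.
  m = 1011 → c = 110111, weight = 5.
  m = 0111 → c = 011111, weight = 5.
  m = 1111 → c = 011110, weight = 4.
Tally weights:
  weight 0: 1 codewords.
  weight 1: 1 codewords.
  weight 2: 4 codewords.
  weight 3: 4 codewords.
  weight 4: 3 codewords.
  weight 5: 3 codewords.
Minimum distance d = smallest w > 0 with A_w > 0 = 1.
Sanity: Σ A_w = 16 = 2^4 = 16 ✓.


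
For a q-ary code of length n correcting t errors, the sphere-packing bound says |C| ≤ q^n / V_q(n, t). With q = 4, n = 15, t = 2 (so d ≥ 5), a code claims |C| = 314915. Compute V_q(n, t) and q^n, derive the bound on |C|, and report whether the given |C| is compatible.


V_q(n, t) = 991, q^n = 1073741824, Hamming bound = 1083493, |C| = 314915 ≤ bound (satisfied).

Step 1: Compute V_q(n, t) = Σ_{j=0}^2 C(n, j) (q−1)^j.
  j = 0: C(15,0)·(3)^0 = 1·1 = 1.
  j = 1: C(15,1)·(3)^1 = 15·3 = 45.
  j = 2: C(15,2)·(3)^2 = 105·9 = 945.
  V_q(n, t) = 1 + 45 + 945 = 991.
Step 2: q^n = 4^15 = 1073741824.
Step 3: Hamming bound ⌊q^n / V_q(n,t)⌋ = ⌊1073741824/991⌋ = 1083493.
Step 4: Compare |C| = 314915 to 1083493: satisfied.
The claimed |C| lies below the Hamming bound.


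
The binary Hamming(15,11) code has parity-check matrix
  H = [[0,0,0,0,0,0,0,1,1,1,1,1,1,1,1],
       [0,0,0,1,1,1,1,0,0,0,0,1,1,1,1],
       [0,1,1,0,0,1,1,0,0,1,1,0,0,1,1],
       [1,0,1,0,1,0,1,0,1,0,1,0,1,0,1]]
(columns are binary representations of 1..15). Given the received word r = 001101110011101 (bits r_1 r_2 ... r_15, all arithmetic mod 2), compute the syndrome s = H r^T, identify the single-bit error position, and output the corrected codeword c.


s = (1, 0, 1, 1)^T, error position = 11, corrected codeword c = 001101110001101

Compute s = H r^T mod 2 one row at a time:
  s_1 = 1 + 0 + 0 + 1 + 1 + 1 + 0 + 1 = 5 ≡ 1 (mod 2).
  s_2 = 1 + 0 + 1 + 1 + 1 + 1 + 0 + 1 = 6 ≡ 0 (mod 2).
  s_3 = 0 + 1 + 1 + 1 + 0 + 1 + 0 + 1 = 5 ≡ 1 (mod 2).
  s_4 = 0 + 1 + 0 + 1 + 0 + 1 + 1 + 1 = 5 ≡ 1 (mod 2).
s = (1, 0, 1, 1)^T — this equals column 11 of H (binary 1011), so error is at position 11.
Correct: flip bit 11 of r = 001101110011101 to get c = 001101110001101.


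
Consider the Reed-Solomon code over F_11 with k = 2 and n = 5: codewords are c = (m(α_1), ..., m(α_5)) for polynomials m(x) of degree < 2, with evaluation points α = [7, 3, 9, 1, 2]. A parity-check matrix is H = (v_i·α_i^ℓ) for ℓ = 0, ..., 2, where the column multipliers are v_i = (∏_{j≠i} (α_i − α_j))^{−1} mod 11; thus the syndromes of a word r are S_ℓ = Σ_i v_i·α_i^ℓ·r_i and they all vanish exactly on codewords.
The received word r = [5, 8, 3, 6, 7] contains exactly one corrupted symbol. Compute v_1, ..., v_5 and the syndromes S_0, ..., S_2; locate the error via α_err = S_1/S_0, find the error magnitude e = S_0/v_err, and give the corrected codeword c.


S = (2, 3, 10), error at position 1, error magnitude e = 4, c = [1, 8, 3, 6, 7].

Step 1: column multipliers v_i = (∏_{j≠i}(α_i − α_j))^{−1} mod 11.
  i = 1 (α = 7): (7−3)(7−9)(7−1)(7−2) = 4·(−2)·6·5 = −240 ≡ 2, so v_1 = 2^{−1} = 6 (mod 11).
  i = 2 (α = 3): (3−7)(3−9)(3−1)(3−2) = (−4)·(−6)·2·1 = 48 ≡ 4, so v_2 = 4^{−1} = 3 (mod 11).
  i = 3 (α = 9): (9−7)(9−3)(9−1)(9−2) = 2·6·8·7 = 672 ≡ 1, so v_3 = 1^{−1} = 1 (mod 11).
  i = 4 (α = 1): (1−7)(1−3)(1−9)(1−2) = (−6)·(−2)·(−8)·(−1) = 96 ≡ 8, so v_4 = 8^{−1} = 7 (mod 11).
  i = 5 (α = 2): (2−7)(2−3)(2−9)(2−1) = (−5)·(−1)·(−7)·1 = −35 ≡ 9, so v_5 = 9^{−1} = 5 (mod 11).
  v = [6, 3, 1, 7, 5].
Step 2: syndromes of r = [5, 8, 3, 6, 7] (all sums mod 11).
  S_0 = Σ v_i r_i = 6·5 + 3·8 + 1·3 + 7·6 + 5·7 = 134 ≡ 2.
  S_1 = Σ v_i α_i r_i = 6·7·5 + 3·3·8 + 1·9·3 + 7·1·6 + 5·2·7 = 421 ≡ 3.
  α_i^2 mod 11 = [5, 9, 4, 1, 4].
  S_2 = Σ v_i α_i^2 r_i = 6·5·5 + 3·9·8 + 1·4·3 + 7·1·6 + 5·4·7 = 560 ≡ 10.
  S = (2, 3, 10) ≠ 0, so r is not a codeword (an error is present).
Step 3: locate the error. For a single error e at position i, S_ℓ = v_i·e·α_i^ℓ, so α_err = S_1/S_0.
  S_0^{−1} = 2^{−1} = 6 (mod 11), so α_err = 3·6 = 18 ≡ 7 = α_1. Error position i = 1.
  Consistency check: S_2/S_1 = 10·4 = 40 ≡ 7 = α_err ✓ (single-error assumption holds).
Step 4: error magnitude e = S_0/v_1 = S_0·∏_{j≠1}(α_1 − α_j) = 2·2 = 4 ≡ 4 (mod 11).
Step 5: correct position 1: c_1 = r_1 − e = 5 − 4 ≡ 1 (mod 11). Hence c = [1, 8, 3, 6, 7].
  Check: interpolating c through the α_i gives m(x) = 5 + 1·x (degree < 2) with m(α_i) = c_i for every i, so c is indeed a codeword.


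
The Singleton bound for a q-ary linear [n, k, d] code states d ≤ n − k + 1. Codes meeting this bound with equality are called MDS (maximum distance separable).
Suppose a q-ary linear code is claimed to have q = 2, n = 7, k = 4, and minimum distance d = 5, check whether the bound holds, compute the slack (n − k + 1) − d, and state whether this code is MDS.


Singleton RHS = n − k + 1 = 4, slack = -1, bound violated (no such code; not MDS).

Singleton bound: d ≤ n − k + 1.
Here n = 7, k = 4, so n − k + 1 = 4.
Given d = 5, check d ≤ 4: NO.
Slack = (n − k + 1) − d = -1.
The slack is negative: d = 5 exceeds n − k + 1 = 4 by 1, so the Singleton bound is violated and no linear [7, 4, 5]_2 code can exist. In particular it is not MDS (MDS requires d = n − k + 1 exactly).
Description: the claimed parameters are [7, 4, 5]_2; such a code would be impossible (violates the Singleton bound).


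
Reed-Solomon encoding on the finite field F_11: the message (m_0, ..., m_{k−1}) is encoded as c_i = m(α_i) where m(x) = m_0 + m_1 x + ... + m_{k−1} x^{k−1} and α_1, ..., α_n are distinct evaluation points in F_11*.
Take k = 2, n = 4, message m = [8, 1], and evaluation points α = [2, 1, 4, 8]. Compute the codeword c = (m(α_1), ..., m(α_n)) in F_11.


c = [10, 9, 1, 5]

Message polynomial: m(x) = 8 + 1·x (mod 11).
For each evaluation point α_i, compute m(α_i) mod 11:
  α_1 = 2: Horner steps 1 → 10, so m(2) = 10.
  α_2 = 1: Horner steps 1 → 9, so m(1) = 9.
  α_3 = 4: Horner steps 1 → 1, so m(4) = 1.
  α_4 = 8: Horner steps 1 → 5, so m(8) = 5.
Codeword c = [10, 9, 1, 5] ∈ F_11^4.


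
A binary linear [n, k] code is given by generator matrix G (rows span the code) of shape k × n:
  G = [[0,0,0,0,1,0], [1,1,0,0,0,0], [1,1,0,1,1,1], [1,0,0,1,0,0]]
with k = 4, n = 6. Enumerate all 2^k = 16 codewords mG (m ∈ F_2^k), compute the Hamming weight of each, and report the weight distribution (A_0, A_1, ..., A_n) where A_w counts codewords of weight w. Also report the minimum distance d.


Weight distribution: A_0 = 1, A_1 = 1, A_2 = 6, A_3 = 6, A_4 = 1, A_5 = 1. Minimum distance d = 1.

Enumerate all 2^4 = 16 messages m ∈ F_2^4.
For each, compute codeword c = mG in F_2^6, then tally its weight.
  m = 0000 → c = 000000, weight = 0.
  m = 1000 → c = 000010, weight = 1.
  m = 0100 → c = 110000, weight = 2.
  m = 1100 → c = 110010, weight = 3.
  m = 0010 → c = 110111, weight = 5.
  m = 1010 → c = 110101, weight = 4.
  m = 0110 → c = 000111, weight = 3.
  m = 1110 → c = 000101, weight = 2.
  m = 0001 → c = 100100, weight = 2.
  m = 1001 → c = 100110, weight = 3.
  m = 0101 → c = 010100, weight = 2.
  m = 1101 → c = 010110, weight = 3.
  m = 0011 → c = 010011, weight = 3.
  m = 1011 → c = 010001, weight = 2.
  m = 0111 → c = 100011, weight = 3.
  m = 1111 → c = 100001, weight = 2.
Tally weights:
  weight 0: 1 codewords.
  weight 1: 1 codewords.
  weight 2: 6 codewords.
  weight 3: 6 codewords.
  weight 4: 1 codewords.
  weight 5: 1 codewords.
Minimum distance d = smallest w > 0 with A_w > 0 = 1.
Sanity: Σ A_w = 16 = 2^4 = 16 ✓.


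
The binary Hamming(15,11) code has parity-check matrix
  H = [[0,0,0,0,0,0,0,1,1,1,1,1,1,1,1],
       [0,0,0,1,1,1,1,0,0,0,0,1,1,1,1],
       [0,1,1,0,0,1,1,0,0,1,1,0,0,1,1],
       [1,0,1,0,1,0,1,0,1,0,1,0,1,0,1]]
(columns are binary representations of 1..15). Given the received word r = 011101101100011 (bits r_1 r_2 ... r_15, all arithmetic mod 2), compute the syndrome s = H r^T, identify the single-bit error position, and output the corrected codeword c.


s = (0, 1, 1, 0)^T, error position = 6, corrected codeword c = 011100101100011

Compute s = H r^T mod 2 one row at a time:
  s_1 = 0 + 1 + 1 + 0 + 0 + 0 + 1 + 1 = 4 ≡ 0 (mod 2).
  s_2 = 1 + 0 + 1 + 1 + 0 + 0 + 1 + 1 = 5 ≡ 1 (mod 2).
  s_3 = 1 + 1 + 1 + 1 + 1 + 0 + 1 + 1 = 7 ≡ 1 (mod 2).
  s_4 = 0 + 1 + 0 + 1 + 1 + 0 + 0 + 1 = 4 ≡ 0 (mod 2).
s = (0, 1, 1, 0)^T — this equals column 6 of H (binary 0110), so error is at position 6.
Correct: flip bit 6 of r = 011101101100011 to get c = 011100101100011.


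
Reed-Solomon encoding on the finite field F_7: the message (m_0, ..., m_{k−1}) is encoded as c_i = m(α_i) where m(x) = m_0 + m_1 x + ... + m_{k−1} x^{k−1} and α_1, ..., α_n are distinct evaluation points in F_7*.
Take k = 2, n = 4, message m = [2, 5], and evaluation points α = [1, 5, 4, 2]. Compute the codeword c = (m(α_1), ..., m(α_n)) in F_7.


c = [0, 6, 1, 5]

Message polynomial: m(x) = 2 + 5·x (mod 7).
For each evaluation point α_i, compute m(α_i) mod 7:
  α_1 = 1: Horner steps 5 → 0, so m(1) = 0.
  α_2 = 5: Horner steps 5 → 6, so m(5) = 6.
  α_3 = 4: Horner steps 5 → 1, so m(4) = 1.
  α_4 = 2: Horner steps 5 → 5, so m(2) = 5.
Codeword c = [0, 6, 1, 5] ∈ F_7^4.


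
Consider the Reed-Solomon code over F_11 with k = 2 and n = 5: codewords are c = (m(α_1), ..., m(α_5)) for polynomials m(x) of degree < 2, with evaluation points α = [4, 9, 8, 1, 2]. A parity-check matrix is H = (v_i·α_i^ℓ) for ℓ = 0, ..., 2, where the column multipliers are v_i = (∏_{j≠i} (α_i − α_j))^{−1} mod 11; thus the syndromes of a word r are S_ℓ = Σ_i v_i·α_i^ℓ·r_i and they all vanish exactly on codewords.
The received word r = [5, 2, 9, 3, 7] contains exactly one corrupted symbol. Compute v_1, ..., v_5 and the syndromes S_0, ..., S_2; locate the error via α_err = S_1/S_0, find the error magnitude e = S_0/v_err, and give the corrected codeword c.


S = (10, 7, 6), error at position 1, error magnitude e = 1, c = [4, 2, 9, 3, 7].

Step 1: column multipliers v_i = (∏_{j≠i}(α_i − α_j))^{−1} mod 11.
  i = 1 (α = 4): (4−9)(4−8)(4−1)(4−2) = (−5)·(−4)·3·2 = 120 ≡ 10, so v_1 = 10^{−1} = 10 (mod 11).
  i = 2 (α = 9): (9−4)(9−8)(9−1)(9−2) = 5·1·8·7 = 280 ≡ 5, so v_2 = 5^{−1} = 9 (mod 11).
  i = 3 (α = 8): (8−4)(8−9)(8−1)(8−2) = 4·(−1)·7·6 = −168 ≡ 8, so v_3 = 8^{−1} = 7 (mod 11).
  i = 4 (α = 1): (1−4)(1−9)(1−8)(1−2) = (−3)·(−8)·(−7)·(−1) = 168 ≡ 3, so v_4 = 3^{−1} = 4 (mod 11).
  i = 5 (α = 2): (2−4)(2−9)(2−8)(2−1) = (−2)·(−7)·(−6)·1 = −84 ≡ 4, so v_5 = 4^{−1} = 3 (mod 11).
  v = [10, 9, 7, 4, 3].
Step 2: syndromes of r = [5, 2, 9, 3, 7] (all sums mod 11).
  S_0 = Σ v_i r_i = 10·5 + 9·2 + 7·9 + 4·3 + 3·7 = 164 ≡ 10.
  S_1 = Σ v_i α_i r_i = 10·4·5 + 9·9·2 + 7·8·9 + 4·1·3 + 3·2·7 = 920 ≡ 7.
  α_i^2 mod 11 = [5, 4, 9, 1, 4].
  S_2 = Σ v_i α_i^2 r_i = 10·5·5 + 9·4·2 + 7·9·9 + 4·1·3 + 3·4·7 = 985 ≡ 6.
  S = (10, 7, 6) ≠ 0, so r is not a codeword (an error is present).
Step 3: locate the error. For a single error e at position i, S_ℓ = v_i·e·α_i^ℓ, so α_err = S_1/S_0.
  S_0^{−1} = 10^{−1} = 10 (mod 11), so α_err = 7·10 = 70 ≡ 4 = α_1. Error position i = 1.
  Consistency check: S_2/S_1 = 6·8 = 48 ≡ 4 = α_err ✓ (single-error assumption holds).
Step 4: error magnitude e = S_0/v_1 = S_0·∏_{j≠1}(α_1 − α_j) = 10·10 = 100 ≡ 1 (mod 11).
Step 5: correct position 1: c_1 = r_1 − e = 5 − 1 ≡ 4 (mod 11). Hence c = [4, 2, 9, 3, 7].
  Check: interpolating c through the α_i gives m(x) = 10 + 4·x (degree < 2) with m(α_i) = c_i for every i, so c is indeed a codeword.


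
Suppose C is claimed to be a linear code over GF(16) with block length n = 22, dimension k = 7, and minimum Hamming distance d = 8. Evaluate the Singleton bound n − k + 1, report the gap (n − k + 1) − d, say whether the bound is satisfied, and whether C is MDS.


Singleton RHS = n − k + 1 = 16, slack = 8, bound satisfied, not MDS.

Singleton bound: d ≤ n − k + 1.
Here n = 22, k = 7, so n − k + 1 = 16.
Given d = 8, check d ≤ 16: YES.
Slack = (n − k + 1) − d = 8.
The code is NOT MDS (slack = 8 > 0).
Description: the claimed parameters are [22, 7, 8]_16; such a code would be non-MDS.


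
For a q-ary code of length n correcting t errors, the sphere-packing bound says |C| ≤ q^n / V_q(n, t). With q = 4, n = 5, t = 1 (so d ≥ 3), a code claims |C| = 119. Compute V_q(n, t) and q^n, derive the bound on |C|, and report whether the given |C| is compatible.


V_q(n, t) = 16, q^n = 1024, Hamming bound = 64, |C| = 119 > bound (violated).

Step 1: Compute V_q(n, t) = Σ_{j=0}^1 C(n, j) (q−1)^j.
  j = 0: C(5,0)·(3)^0 = 1·1 = 1.
  j = 1: C(5,1)·(3)^1 = 5·3 = 15.
  V_q(n, t) = 1 + 15 = 16.
Step 2: q^n = 4^5 = 1024.
Step 3: Hamming bound ⌊q^n / V_q(n,t)⌋ = ⌊1024/16⌋ = 64.
Step 4: Compare |C| = 119 to 64: violated.
The claimed |C| lies above the Hamming bound, so no 4-ary code of length 5 with d ≥ 3 can have 119 codewords.


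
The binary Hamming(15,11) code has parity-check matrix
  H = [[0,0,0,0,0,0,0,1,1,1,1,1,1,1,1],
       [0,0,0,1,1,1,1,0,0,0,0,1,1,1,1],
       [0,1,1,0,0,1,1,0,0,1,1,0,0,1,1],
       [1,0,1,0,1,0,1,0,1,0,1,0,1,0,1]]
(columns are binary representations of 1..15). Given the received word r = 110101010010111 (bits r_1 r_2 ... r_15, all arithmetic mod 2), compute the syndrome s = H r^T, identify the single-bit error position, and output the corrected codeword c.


s = (1, 1, 1, 0)^T, error position = 14, corrected codeword c = 110101010010101

Compute s = H r^T mod 2 one row at a time:
  s_1 = 1 + 0 + 0 + 1 + 0 + 1 + 1 + 1 = 5 ≡ 1 (mod 2).
  s_2 = 1 + 0 + 1 + 0 + 0 + 1 + 1 + 1 = 5 ≡ 1 (mod 2).
  s_3 = 1 + 0 + 1 + 0 + 0 + 1 + 1 + 1 = 5 ≡ 1 (mod 2).
  s_4 = 1 + 0 + 0 + 0 + 0 + 1 + 1 + 1 = 4 ≡ 0 (mod 2).
s = (1, 1, 1, 0)^T — this equals column 14 of H (binary 1110), so error is at position 14.
Correct: flip bit 14 of r = 110101010010111 to get c = 110101010010101.


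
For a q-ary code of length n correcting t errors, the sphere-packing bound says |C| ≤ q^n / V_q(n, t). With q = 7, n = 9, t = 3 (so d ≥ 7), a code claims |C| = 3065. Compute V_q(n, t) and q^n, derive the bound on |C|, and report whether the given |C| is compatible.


V_q(n, t) = 19495, q^n = 40353607, Hamming bound = 2069, |C| = 3065 > bound (violated).

Step 1: Compute V_q(n, t) = Σ_{j=0}^3 C(n, j) (q−1)^j.
  j = 0: C(9,0)·(6)^0 = 1·1 = 1.
  j = 1: C(9,1)·(6)^1 = 9·6 = 54.
  j = 2: C(9,2)·(6)^2 = 36·36 = 1296.
  j = 3: C(9,3)·(6)^3 = 84·216 = 18144.
  V_q(n, t) = 1 + 54 + 1296 + 18144 = 19495.
Step 2: q^n = 7^9 = 40353607.
Step 3: Hamming bound ⌊q^n / V_q(n,t)⌋ = ⌊40353607/19495⌋ = 2069.
Step 4: Compare |C| = 3065 to 2069: violated.
The claimed |C| lies above the Hamming bound, so no 7-ary code of length 9 with d ≥ 7 can have 3065 codewords.


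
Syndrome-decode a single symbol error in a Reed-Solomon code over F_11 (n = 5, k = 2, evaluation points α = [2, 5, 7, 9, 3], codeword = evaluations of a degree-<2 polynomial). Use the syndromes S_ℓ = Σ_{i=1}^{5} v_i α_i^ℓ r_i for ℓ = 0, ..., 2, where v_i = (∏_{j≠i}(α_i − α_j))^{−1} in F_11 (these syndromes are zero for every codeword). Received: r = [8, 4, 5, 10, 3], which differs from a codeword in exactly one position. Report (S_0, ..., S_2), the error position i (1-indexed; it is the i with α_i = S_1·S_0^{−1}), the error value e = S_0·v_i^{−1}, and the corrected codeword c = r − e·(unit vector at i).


S = (8, 6, 10), error at position 4, error magnitude e = 4, c = [8, 4, 5, 6, 3].

Step 1: column multipliers v_i = (∏_{j≠i}(α_i − α_j))^{−1} mod 11.
  i = 1 (α = 2): (2−5)(2−7)(2−9)(2−3) = (−3)·(−5)·(−7)·(−1) = 105 ≡ 6, so v_1 = 6^{−1} = 2 (mod 11).
  i = 2 (α = 5): (5−2)(5−7)(5−9)(5−3) = 3·(−2)·(−4)·2 = 48 ≡ 4, so v_2 = 4^{−1} = 3 (mod 11).
  i = 3 (α = 7): (7−2)(7−5)(7−9)(7−3) = 5·2·(−2)·4 = −80 ≡ 8, so v_3 = 8^{−1} = 7 (mod 11).
  i = 4 (α = 9): (9−2)(9−5)(9−7)(9−3) = 7·4·2·6 = 336 ≡ 6, so v_4 = 6^{−1} = 2 (mod 11).
  i = 5 (α = 3): (3−2)(3−5)(3−7)(3−9) = 1·(−2)·(−4)·(−6) = −48 ≡ 7, so v_5 = 7^{−1} = 8 (mod 11).
  v = [2, 3, 7, 2, 8].
Step 2: syndromes of r = [8, 4, 5, 10, 3] (all sums mod 11).
  S_0 = Σ v_i r_i = 2·8 + 3·4 + 7·5 + 2·10 + 8·3 = 107 ≡ 8.
  S_1 = Σ v_i α_i r_i = 2·2·8 + 3·5·4 + 7·7·5 + 2·9·10 + 8·3·3 = 589 ≡ 6.
  α_i^2 mod 11 = [4, 3, 5, 4, 9].
  S_2 = Σ v_i α_i^2 r_i = 2·4·8 + 3·3·4 + 7·5·5 + 2·4·10 + 8·9·3 = 571 ≡ 10.
  S = (8, 6, 10) ≠ 0, so r is not a codeword (an error is present).
Step 3: locate the error. For a single error e at position i, S_ℓ = v_i·e·α_i^ℓ, so α_err = S_1/S_0.
  S_0^{−1} = 8^{−1} = 7 (mod 11), so α_err = 6·7 = 42 ≡ 9 = α_4. Error position i = 4.
  Consistency check: S_2/S_1 = 10·2 = 20 ≡ 9 = α_err ✓ (single-error assumption holds).
Step 4: error magnitude e = S_0/v_4 = S_0·∏_{j≠4}(α_4 − α_j) = 8·6 = 48 ≡ 4 (mod 11).
Step 5: correct position 4: c_4 = r_4 − e = 10 − 4 ≡ 6 (mod 11). Hence c = [8, 4, 5, 6, 3].
  Check: interpolating c through the α_i gives m(x) = 7 + 6·x (degree < 2) with m(α_i) = c_i for every i, so c is indeed a codeword.
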